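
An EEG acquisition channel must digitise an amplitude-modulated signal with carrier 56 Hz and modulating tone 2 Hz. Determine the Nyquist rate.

AM sidebands sit at fc ± fm = 54 Hz and 58 Hz.
Highest-frequency component: 58 Hz.
Nyquist rate = 2 × 58 Hz = 116 Hz.

116 Hz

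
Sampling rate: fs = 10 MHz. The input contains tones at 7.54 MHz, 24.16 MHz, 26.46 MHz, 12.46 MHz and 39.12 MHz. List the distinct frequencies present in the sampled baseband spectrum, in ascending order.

0.88 MHz, 2.46 MHz, 3.54 MHz, 4.16 MHz

fs/2 = 5 MHz.
7.54 MHz > fs/2 = 5 MHz, folds to fs − 7.54 MHz = 2.46 MHz.
24.16 MHz mod fs = 4.16 MHz.
4.16 MHz ≤ fs/2 = 5 MHz, appears at 4.16 MHz.
26.46 MHz mod fs = 6.46 MHz.
6.46 MHz > fs/2 = 5 MHz, folds to fs − 6.46 MHz = 3.54 MHz.
12.46 MHz mod fs = 2.46 MHz.
2.46 MHz ≤ fs/2 = 5 MHz, appears at 2.46 MHz.
39.12 MHz mod fs = 9.12 MHz.
9.12 MHz > fs/2 = 5 MHz, folds to fs − 9.12 MHz = 0.88 MHz.
Distinct values: {0.88 MHz, 2.46 MHz, 3.54 MHz, 4.16 MHz}.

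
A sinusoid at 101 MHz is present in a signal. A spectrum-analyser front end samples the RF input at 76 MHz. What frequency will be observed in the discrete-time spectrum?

25 MHz

101 MHz mod fs = 25 MHz.
25 MHz ≤ fs/2 = 38 MHz, appears at 25 MHz.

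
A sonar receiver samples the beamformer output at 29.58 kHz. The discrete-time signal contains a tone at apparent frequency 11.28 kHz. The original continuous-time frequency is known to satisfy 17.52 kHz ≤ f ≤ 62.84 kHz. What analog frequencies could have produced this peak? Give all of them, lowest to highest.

Frequencies that alias to 11.28 kHz are k·fs ± 11.28 kHz for integer k ≥ 0.
k=0: 11.28 kHz.
k=1: 18.3 kHz, 40.86 kHz.
k=2: 47.88 kHz, 70.44 kHz.
k=3: 77.46 kHz, 100.02 kHz.
Within [17.52 kHz, 62.84 kHz]: 18.3 kHz, 40.86 kHz, 47.88 kHz.

18.3 kHz, 40.86 kHz, 47.88 kHz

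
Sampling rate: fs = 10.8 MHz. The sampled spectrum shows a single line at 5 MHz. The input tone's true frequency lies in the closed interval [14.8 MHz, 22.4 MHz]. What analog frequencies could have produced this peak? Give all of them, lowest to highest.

15.8 MHz, 16.6 MHz

Frequencies that alias to 5 MHz are k·fs ± 5 MHz for integer k ≥ 0.
k=0: 5 MHz.
k=1: 5.8 MHz, 15.8 MHz.
k=2: 16.6 MHz, 26.6 MHz.
k=3: 27.4 MHz, 37.4 MHz.
Within [14.8 MHz, 22.4 MHz]: 15.8 MHz, 16.6 MHz.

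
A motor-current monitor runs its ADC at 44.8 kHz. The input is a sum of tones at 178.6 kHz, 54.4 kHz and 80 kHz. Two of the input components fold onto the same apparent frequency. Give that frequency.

9.6 kHz

fs/2 = 22.4 kHz.
178.6 kHz mod fs = 44.2 kHz.
44.2 kHz > fs/2 = 22.4 kHz, folds to fs − 44.2 kHz = 0.6 kHz.
54.4 kHz mod fs = 9.6 kHz.
9.6 kHz ≤ fs/2 = 22.4 kHz, appears at 9.6 kHz.
80 kHz mod fs = 35.2 kHz.
35.2 kHz > fs/2 = 22.4 kHz, folds to fs − 35.2 kHz = 9.6 kHz.
54.4 kHz and 80 kHz both map to 9.6 kHz.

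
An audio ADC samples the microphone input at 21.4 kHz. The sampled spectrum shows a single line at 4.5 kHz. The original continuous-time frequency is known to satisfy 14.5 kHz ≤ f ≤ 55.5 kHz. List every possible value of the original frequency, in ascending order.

16.9 kHz, 25.9 kHz, 38.3 kHz, 47.3 kHz

Frequencies that alias to 4.5 kHz are k·fs ± 4.5 kHz for integer k ≥ 0.
k=0: 4.5 kHz.
k=1: 16.9 kHz, 25.9 kHz.
k=2: 38.3 kHz, 47.3 kHz.
k=3: 59.7 kHz, 68.7 kHz.
Within [14.5 kHz, 55.5 kHz]: 16.9 kHz, 25.9 kHz, 38.3 kHz, 47.3 kHz.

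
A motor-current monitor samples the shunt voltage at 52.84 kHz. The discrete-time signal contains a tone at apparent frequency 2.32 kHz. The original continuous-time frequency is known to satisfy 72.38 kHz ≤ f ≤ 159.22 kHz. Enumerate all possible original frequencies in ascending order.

103.36 kHz, 108 kHz, 156.2 kHz

Frequencies that alias to 2.32 kHz are k·fs ± 2.32 kHz for integer k ≥ 0.
k=0: 2.32 kHz.
k=1: 50.52 kHz, 55.16 kHz.
k=2: 103.36 kHz, 108 kHz.
k=3: 156.2 kHz, 160.84 kHz.
k=4: 209.04 kHz, 213.68 kHz.
Within [72.38 kHz, 159.22 kHz]: 103.36 kHz, 108 kHz, 156.2 kHz.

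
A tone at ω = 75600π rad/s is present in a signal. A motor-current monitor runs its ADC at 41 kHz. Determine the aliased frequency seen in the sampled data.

ω = 75600π rad/s → f = ω/(2π) = 37800 Hz = 37.8 kHz.
37.8 kHz > fs/2 = 20.5 kHz, folds to fs − 37.8 kHz = 3.2 kHz.

3.2 kHz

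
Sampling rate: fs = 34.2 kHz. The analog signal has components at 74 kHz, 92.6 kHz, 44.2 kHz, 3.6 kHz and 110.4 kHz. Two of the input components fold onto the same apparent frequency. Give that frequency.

10 kHz

fs/2 = 17.1 kHz.
74 kHz mod fs = 5.6 kHz.
5.6 kHz ≤ fs/2 = 17.1 kHz, appears at 5.6 kHz.
92.6 kHz mod fs = 24.2 kHz.
24.2 kHz > fs/2 = 17.1 kHz, folds to fs − 24.2 kHz = 10 kHz.
44.2 kHz mod fs = 10 kHz.
10 kHz ≤ fs/2 = 17.1 kHz, appears at 10 kHz.
3.6 kHz ≤ fs/2 = 17.1 kHz, passes unchanged.
110.4 kHz mod fs = 7.8 kHz.
7.8 kHz ≤ fs/2 = 17.1 kHz, appears at 7.8 kHz.
44.2 kHz and 92.6 kHz both map to 10 kHz.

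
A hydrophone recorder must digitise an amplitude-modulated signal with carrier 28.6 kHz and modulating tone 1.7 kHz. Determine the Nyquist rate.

AM sidebands sit at fc ± fm = 26.9 kHz and 30.3 kHz.
Highest-frequency component: 30.3 kHz.
Nyquist rate = 2 × 30.3 kHz = 60.6 kHz.

60.6 kHz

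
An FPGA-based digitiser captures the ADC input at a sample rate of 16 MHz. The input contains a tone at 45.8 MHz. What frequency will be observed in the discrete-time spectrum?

2.2 MHz

45.8 MHz mod fs = 13.8 MHz.
13.8 MHz > fs/2 = 8 MHz, folds to fs − 13.8 MHz = 2.2 MHz.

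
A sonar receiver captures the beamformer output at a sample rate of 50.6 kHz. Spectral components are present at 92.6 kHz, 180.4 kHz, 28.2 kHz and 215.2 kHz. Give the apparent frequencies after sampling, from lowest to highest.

8.6 kHz, 12.8 kHz, 22 kHz, 22.4 kHz

fs/2 = 25.3 kHz.
92.6 kHz mod fs = 42 kHz.
42 kHz > fs/2 = 25.3 kHz, folds to fs − 42 kHz = 8.6 kHz.
180.4 kHz mod fs = 28.6 kHz.
28.6 kHz > fs/2 = 25.3 kHz, folds to fs − 28.6 kHz = 22 kHz.
28.2 kHz > fs/2 = 25.3 kHz, folds to fs − 28.2 kHz = 22.4 kHz.
215.2 kHz mod fs = 12.8 kHz.
12.8 kHz ≤ fs/2 = 25.3 kHz, appears at 12.8 kHz.
Distinct values: {8.6 kHz, 12.8 kHz, 22 kHz, 22.4 kHz}.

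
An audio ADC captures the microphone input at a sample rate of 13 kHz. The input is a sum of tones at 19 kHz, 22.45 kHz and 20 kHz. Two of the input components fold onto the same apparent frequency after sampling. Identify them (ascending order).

19 kHz, 20 kHz

fs/2 = 6.5 kHz.
19 kHz mod fs = 6 kHz.
6 kHz ≤ fs/2 = 6.5 kHz, appears at 6 kHz.
22.45 kHz mod fs = 9.45 kHz.
9.45 kHz > fs/2 = 6.5 kHz, folds to fs − 9.45 kHz = 3.55 kHz.
20 kHz mod fs = 7 kHz.
7 kHz > fs/2 = 6.5 kHz, folds to fs − 7 kHz = 6 kHz.
19 kHz and 20 kHz both map to 6 kHz.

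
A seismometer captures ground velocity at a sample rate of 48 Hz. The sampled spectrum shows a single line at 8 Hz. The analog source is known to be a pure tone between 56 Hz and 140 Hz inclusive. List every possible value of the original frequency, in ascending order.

56 Hz, 88 Hz, 104 Hz, 136 Hz

Frequencies that alias to 8 Hz are k·fs ± 8 Hz for integer k ≥ 0.
k=0: 8 Hz.
k=1: 40 Hz, 56 Hz.
k=2: 88 Hz, 104 Hz.
k=3: 136 Hz, 152 Hz.
k=4: 184 Hz, 200 Hz.
Within [56 Hz, 140 Hz]: 56 Hz, 88 Hz, 104 Hz, 136 Hz.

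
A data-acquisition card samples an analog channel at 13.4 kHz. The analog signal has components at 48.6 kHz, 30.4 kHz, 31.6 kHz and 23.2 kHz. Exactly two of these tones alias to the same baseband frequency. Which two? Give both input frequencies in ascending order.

fs/2 = 6.7 kHz.
48.6 kHz mod fs = 8.4 kHz.
8.4 kHz > fs/2 = 6.7 kHz, folds to fs − 8.4 kHz = 5 kHz.
30.4 kHz mod fs = 3.6 kHz.
3.6 kHz ≤ fs/2 = 6.7 kHz, appears at 3.6 kHz.
31.6 kHz mod fs = 4.8 kHz.
4.8 kHz ≤ fs/2 = 6.7 kHz, appears at 4.8 kHz.
23.2 kHz mod fs = 9.8 kHz.
9.8 kHz > fs/2 = 6.7 kHz, folds to fs − 9.8 kHz = 3.6 kHz.
23.2 kHz and 30.4 kHz both map to 3.6 kHz.

23.2 kHz, 30.4 kHz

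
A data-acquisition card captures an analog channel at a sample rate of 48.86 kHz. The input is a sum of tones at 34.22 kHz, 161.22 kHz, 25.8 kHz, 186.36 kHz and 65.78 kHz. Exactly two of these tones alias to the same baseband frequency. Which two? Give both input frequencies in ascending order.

34.22 kHz, 161.22 kHz

fs/2 = 24.43 kHz.
34.22 kHz > fs/2 = 24.43 kHz, folds to fs − 34.22 kHz = 14.64 kHz.
161.22 kHz mod fs = 14.64 kHz.
14.64 kHz ≤ fs/2 = 24.43 kHz, appears at 14.64 kHz.
25.8 kHz > fs/2 = 24.43 kHz, folds to fs − 25.8 kHz = 23.06 kHz.
186.36 kHz mod fs = 39.78 kHz.
39.78 kHz > fs/2 = 24.43 kHz, folds to fs − 39.78 kHz = 9.08 kHz.
65.78 kHz mod fs = 16.92 kHz.
16.92 kHz ≤ fs/2 = 24.43 kHz, appears at 16.92 kHz.
34.22 kHz and 161.22 kHz both map to 14.64 kHz.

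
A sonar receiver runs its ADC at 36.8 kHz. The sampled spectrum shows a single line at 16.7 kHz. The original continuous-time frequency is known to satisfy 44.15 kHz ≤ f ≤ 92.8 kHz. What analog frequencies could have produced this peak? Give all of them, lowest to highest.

53.5 kHz, 56.9 kHz, 90.3 kHz

Frequencies that alias to 16.7 kHz are k·fs ± 16.7 kHz for integer k ≥ 0.
k=0: 16.7 kHz.
k=1: 20.1 kHz, 53.5 kHz.
k=2: 56.9 kHz, 90.3 kHz.
k=3: 93.7 kHz, 127.1 kHz.
Within [44.15 kHz, 92.8 kHz]: 53.5 kHz, 56.9 kHz, 90.3 kHz.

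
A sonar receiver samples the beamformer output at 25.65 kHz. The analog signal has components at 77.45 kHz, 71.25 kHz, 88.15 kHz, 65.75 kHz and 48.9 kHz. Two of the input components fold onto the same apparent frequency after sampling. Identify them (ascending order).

65.75 kHz, 88.15 kHz

fs/2 = 12.825 kHz.
77.45 kHz mod fs = 0.5 kHz.
0.5 kHz ≤ fs/2 = 12.825 kHz, appears at 0.5 kHz.
71.25 kHz mod fs = 19.95 kHz.
19.95 kHz > fs/2 = 12.825 kHz, folds to fs − 19.95 kHz = 5.7 kHz.
88.15 kHz mod fs = 11.2 kHz.
11.2 kHz ≤ fs/2 = 12.825 kHz, appears at 11.2 kHz.
65.75 kHz mod fs = 14.45 kHz.
14.45 kHz > fs/2 = 12.825 kHz, folds to fs − 14.45 kHz = 11.2 kHz.
48.9 kHz mod fs = 23.25 kHz.
23.25 kHz > fs/2 = 12.825 kHz, folds to fs − 23.25 kHz = 2.4 kHz.
65.75 kHz and 88.15 kHz both map to 11.2 kHz.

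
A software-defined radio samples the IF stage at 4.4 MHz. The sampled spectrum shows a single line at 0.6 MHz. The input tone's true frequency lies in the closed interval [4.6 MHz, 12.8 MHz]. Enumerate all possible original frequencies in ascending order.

Frequencies that alias to 0.6 MHz are k·fs ± 0.6 MHz for integer k ≥ 0.
k=0: 0.6 MHz.
k=1: 3.8 MHz, 5 MHz.
k=2: 8.2 MHz, 9.4 MHz.
k=3: 12.6 MHz, 13.8 MHz.
k=4: 17 MHz, 18.2 MHz.
Within [4.6 MHz, 12.8 MHz]: 5 MHz, 8.2 MHz, 9.4 MHz, 12.6 MHz.

5 MHz, 8.2 MHz, 9.4 MHz, 12.6 MHz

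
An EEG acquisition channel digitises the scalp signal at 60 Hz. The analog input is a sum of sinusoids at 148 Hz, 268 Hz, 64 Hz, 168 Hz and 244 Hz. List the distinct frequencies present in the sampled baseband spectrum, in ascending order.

fs/2 = 30 Hz.
148 Hz mod fs = 28 Hz.
28 Hz ≤ fs/2 = 30 Hz, appears at 28 Hz.
268 Hz mod fs = 28 Hz.
28 Hz ≤ fs/2 = 30 Hz, appears at 28 Hz.
64 Hz mod fs = 4 Hz.
4 Hz ≤ fs/2 = 30 Hz, appears at 4 Hz.
168 Hz mod fs = 48 Hz.
48 Hz > fs/2 = 30 Hz, folds to fs − 48 Hz = 12 Hz.
244 Hz mod fs = 4 Hz.
4 Hz ≤ fs/2 = 30 Hz, appears at 4 Hz.
Distinct values: {4 Hz, 12 Hz, 28 Hz}.

4 Hz, 12 Hz, 28 Hz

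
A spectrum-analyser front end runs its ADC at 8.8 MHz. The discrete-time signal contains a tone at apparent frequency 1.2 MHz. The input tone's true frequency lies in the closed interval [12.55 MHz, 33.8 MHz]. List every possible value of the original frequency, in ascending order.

16.4 MHz, 18.8 MHz, 25.2 MHz, 27.6 MHz

Frequencies that alias to 1.2 MHz are k·fs ± 1.2 MHz for integer k ≥ 0.
k=0: 1.2 MHz.
k=1: 7.6 MHz, 10 MHz.
k=2: 16.4 MHz, 18.8 MHz.
k=3: 25.2 MHz, 27.6 MHz.
k=4: 34 MHz, 36.4 MHz.
Within [12.55 MHz, 33.8 MHz]: 16.4 MHz, 18.8 MHz, 25.2 MHz, 27.6 MHz.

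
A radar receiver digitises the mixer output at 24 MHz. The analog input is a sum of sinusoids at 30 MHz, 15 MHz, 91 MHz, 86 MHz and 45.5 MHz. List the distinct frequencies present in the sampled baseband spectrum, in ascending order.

2.5 MHz, 5 MHz, 6 MHz, 9 MHz, 10 MHz

fs/2 = 12 MHz.
30 MHz mod fs = 6 MHz.
6 MHz ≤ fs/2 = 12 MHz, appears at 6 MHz.
15 MHz > fs/2 = 12 MHz, folds to fs − 15 MHz = 9 MHz.
91 MHz mod fs = 19 MHz.
19 MHz > fs/2 = 12 MHz, folds to fs − 19 MHz = 5 MHz.
86 MHz mod fs = 14 MHz.
14 MHz > fs/2 = 12 MHz, folds to fs − 14 MHz = 10 MHz.
45.5 MHz mod fs = 21.5 MHz.
21.5 MHz > fs/2 = 12 MHz, folds to fs − 21.5 MHz = 2.5 MHz.
Distinct values: {2.5 MHz, 5 MHz, 6 MHz, 9 MHz, 10 MHz}.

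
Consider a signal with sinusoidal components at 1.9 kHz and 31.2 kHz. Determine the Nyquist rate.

Highest-frequency component: 31.2 kHz.
Nyquist rate = 2 × 31.2 kHz = 62.4 kHz.

62.4 kHz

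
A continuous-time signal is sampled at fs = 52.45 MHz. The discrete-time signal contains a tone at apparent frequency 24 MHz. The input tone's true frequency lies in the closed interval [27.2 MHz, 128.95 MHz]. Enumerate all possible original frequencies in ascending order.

28.45 MHz, 76.45 MHz, 80.9 MHz, 128.9 MHz

Frequencies that alias to 24 MHz are k·fs ± 24 MHz for integer k ≥ 0.
k=0: 24 MHz.
k=1: 28.45 MHz, 76.45 MHz.
k=2: 80.9 MHz, 128.9 MHz.
k=3: 133.35 MHz, 181.35 MHz.
Within [27.2 MHz, 128.95 MHz]: 28.45 MHz, 76.45 MHz, 80.9 MHz, 128.9 MHz.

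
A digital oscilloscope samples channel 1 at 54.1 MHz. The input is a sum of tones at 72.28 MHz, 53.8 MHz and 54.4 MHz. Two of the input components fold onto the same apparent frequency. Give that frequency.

fs/2 = 27.05 MHz.
72.28 MHz mod fs = 18.18 MHz.
18.18 MHz ≤ fs/2 = 27.05 MHz, appears at 18.18 MHz.
53.8 MHz > fs/2 = 27.05 MHz, folds to fs − 53.8 MHz = 0.3 MHz.
54.4 MHz mod fs = 0.3 MHz.
0.3 MHz ≤ fs/2 = 27.05 MHz, appears at 0.3 MHz.
53.8 MHz and 54.4 MHz both map to 0.3 MHz.

0.3 MHz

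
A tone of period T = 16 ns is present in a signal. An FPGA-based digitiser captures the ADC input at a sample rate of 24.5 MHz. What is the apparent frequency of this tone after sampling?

11 MHz

T = 16 ns → f = 1/T = 62.5 MHz.
62.5 MHz mod fs = 13.5 MHz.
13.5 MHz > fs/2 = 12.25 MHz, folds to fs − 13.5 MHz = 11 MHz.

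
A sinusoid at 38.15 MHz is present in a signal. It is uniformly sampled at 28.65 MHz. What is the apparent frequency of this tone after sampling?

9.5 MHz

38.15 MHz mod fs = 9.5 MHz.
9.5 MHz ≤ fs/2 = 14.325 MHz, appears at 9.5 MHz.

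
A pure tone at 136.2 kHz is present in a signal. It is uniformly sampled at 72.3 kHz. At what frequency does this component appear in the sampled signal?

136.2 kHz mod fs = 63.9 kHz.
63.9 kHz > fs/2 = 36.15 kHz, folds to fs − 63.9 kHz = 8.4 kHz.

8.4 kHz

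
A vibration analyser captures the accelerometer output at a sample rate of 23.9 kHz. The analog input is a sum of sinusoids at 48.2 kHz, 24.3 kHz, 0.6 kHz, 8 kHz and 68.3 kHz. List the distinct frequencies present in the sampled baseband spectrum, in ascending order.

fs/2 = 11.95 kHz.
48.2 kHz mod fs = 0.4 kHz.
0.4 kHz ≤ fs/2 = 11.95 kHz, appears at 0.4 kHz.
24.3 kHz mod fs = 0.4 kHz.
0.4 kHz ≤ fs/2 = 11.95 kHz, appears at 0.4 kHz.
0.6 kHz ≤ fs/2 = 11.95 kHz, passes unchanged.
8 kHz ≤ fs/2 = 11.95 kHz, passes unchanged.
68.3 kHz mod fs = 20.5 kHz.
20.5 kHz > fs/2 = 11.95 kHz, folds to fs − 20.5 kHz = 3.4 kHz.
Distinct values: {0.4 kHz, 0.6 kHz, 3.4 kHz, 8 kHz}.

0.4 kHz, 0.6 kHz, 3.4 kHz, 8 kHz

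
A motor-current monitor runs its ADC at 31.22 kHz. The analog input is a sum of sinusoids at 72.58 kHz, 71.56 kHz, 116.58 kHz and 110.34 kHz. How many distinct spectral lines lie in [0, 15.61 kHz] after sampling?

4

fs/2 = 15.61 kHz.
72.58 kHz mod fs = 10.14 kHz.
10.14 kHz ≤ fs/2 = 15.61 kHz, appears at 10.14 kHz.
71.56 kHz mod fs = 9.12 kHz.
9.12 kHz ≤ fs/2 = 15.61 kHz, appears at 9.12 kHz.
116.58 kHz mod fs = 22.92 kHz.
22.92 kHz > fs/2 = 15.61 kHz, folds to fs − 22.92 kHz = 8.3 kHz.
110.34 kHz mod fs = 16.68 kHz.
16.68 kHz > fs/2 = 15.61 kHz, folds to fs − 16.68 kHz = 14.54 kHz.
Distinct values: {8.3 kHz, 9.12 kHz, 10.14 kHz, 14.54 kHz} → 4.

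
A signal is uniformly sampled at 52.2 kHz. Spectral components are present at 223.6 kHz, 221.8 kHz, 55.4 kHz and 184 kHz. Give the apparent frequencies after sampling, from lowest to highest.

3.2 kHz, 13 kHz, 14.8 kHz, 24.8 kHz

fs/2 = 26.1 kHz.
223.6 kHz mod fs = 14.8 kHz.
14.8 kHz ≤ fs/2 = 26.1 kHz, appears at 14.8 kHz.
221.8 kHz mod fs = 13 kHz.
13 kHz ≤ fs/2 = 26.1 kHz, appears at 13 kHz.
55.4 kHz mod fs = 3.2 kHz.
3.2 kHz ≤ fs/2 = 26.1 kHz, appears at 3.2 kHz.
184 kHz mod fs = 27.4 kHz.
27.4 kHz > fs/2 = 26.1 kHz, folds to fs − 27.4 kHz = 24.8 kHz.
Distinct values: {3.2 kHz, 13 kHz, 14.8 kHz, 24.8 kHz}.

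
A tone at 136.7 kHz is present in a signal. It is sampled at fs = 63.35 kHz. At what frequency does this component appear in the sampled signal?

136.7 kHz mod fs = 10 kHz.
10 kHz ≤ fs/2 = 31.675 kHz, appears at 10 kHz.

10 kHz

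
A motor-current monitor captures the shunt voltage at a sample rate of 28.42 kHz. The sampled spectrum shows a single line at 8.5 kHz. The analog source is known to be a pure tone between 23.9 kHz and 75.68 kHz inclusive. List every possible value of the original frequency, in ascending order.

36.92 kHz, 48.34 kHz, 65.34 kHz

Frequencies that alias to 8.5 kHz are k·fs ± 8.5 kHz for integer k ≥ 0.
k=0: 8.5 kHz.
k=1: 19.92 kHz, 36.92 kHz.
k=2: 48.34 kHz, 65.34 kHz.
k=3: 76.76 kHz, 93.76 kHz.
Within [23.9 kHz, 75.68 kHz]: 36.92 kHz, 48.34 kHz, 65.34 kHz.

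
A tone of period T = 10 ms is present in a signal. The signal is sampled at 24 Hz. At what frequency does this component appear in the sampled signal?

4 Hz

T = 10 ms → f = 1/T = 100 Hz.
100 Hz mod fs = 4 Hz.
4 Hz ≤ fs/2 = 12 Hz, appears at 4 Hz.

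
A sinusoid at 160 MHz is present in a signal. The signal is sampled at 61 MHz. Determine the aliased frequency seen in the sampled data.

23 MHz

160 MHz mod fs = 38 MHz.
38 MHz > fs/2 = 30.5 MHz, folds to fs − 38 MHz = 23 MHz.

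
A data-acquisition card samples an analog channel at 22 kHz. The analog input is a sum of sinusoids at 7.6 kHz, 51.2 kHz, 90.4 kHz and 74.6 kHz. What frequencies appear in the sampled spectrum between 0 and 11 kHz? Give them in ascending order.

2.4 kHz, 7.2 kHz, 7.6 kHz, 8.6 kHz

fs/2 = 11 kHz.
7.6 kHz ≤ fs/2 = 11 kHz, passes unchanged.
51.2 kHz mod fs = 7.2 kHz.
7.2 kHz ≤ fs/2 = 11 kHz, appears at 7.2 kHz.
90.4 kHz mod fs = 2.4 kHz.
2.4 kHz ≤ fs/2 = 11 kHz, appears at 2.4 kHz.
74.6 kHz mod fs = 8.6 kHz.
8.6 kHz ≤ fs/2 = 11 kHz, appears at 8.6 kHz.
Distinct values: {2.4 kHz, 7.2 kHz, 7.6 kHz, 8.6 kHz}.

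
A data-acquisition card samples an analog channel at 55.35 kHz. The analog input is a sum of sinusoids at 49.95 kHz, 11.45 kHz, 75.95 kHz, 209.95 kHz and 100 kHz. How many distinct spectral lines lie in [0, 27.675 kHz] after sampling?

4

fs/2 = 27.675 kHz.
49.95 kHz > fs/2 = 27.675 kHz, folds to fs − 49.95 kHz = 5.4 kHz.
11.45 kHz ≤ fs/2 = 27.675 kHz, passes unchanged.
75.95 kHz mod fs = 20.6 kHz.
20.6 kHz ≤ fs/2 = 27.675 kHz, appears at 20.6 kHz.
209.95 kHz mod fs = 43.9 kHz.
43.9 kHz > fs/2 = 27.675 kHz, folds to fs − 43.9 kHz = 11.45 kHz.
100 kHz mod fs = 44.65 kHz.
44.65 kHz > fs/2 = 27.675 kHz, folds to fs − 44.65 kHz = 10.7 kHz.
Distinct values: {5.4 kHz, 10.7 kHz, 11.45 kHz, 20.6 kHz} → 4.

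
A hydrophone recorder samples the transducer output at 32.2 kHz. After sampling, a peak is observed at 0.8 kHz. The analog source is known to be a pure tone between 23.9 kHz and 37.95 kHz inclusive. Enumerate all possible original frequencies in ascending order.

Frequencies that alias to 0.8 kHz are k·fs ± 0.8 kHz for integer k ≥ 0.
k=0: 0.8 kHz.
k=1: 31.4 kHz, 33 kHz.
k=2: 63.6 kHz, 65.2 kHz.
Within [23.9 kHz, 37.95 kHz]: 31.4 kHz, 33 kHz.

31.4 kHz, 33 kHz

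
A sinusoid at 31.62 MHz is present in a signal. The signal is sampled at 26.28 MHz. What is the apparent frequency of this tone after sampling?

31.62 MHz mod fs = 5.34 MHz.
5.34 MHz ≤ fs/2 = 13.14 MHz, appears at 5.34 MHz.

5.34 MHz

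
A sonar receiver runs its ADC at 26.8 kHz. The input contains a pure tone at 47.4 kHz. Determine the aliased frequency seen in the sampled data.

6.2 kHz

47.4 kHz mod fs = 20.6 kHz.
20.6 kHz > fs/2 = 13.4 kHz, folds to fs − 20.6 kHz = 6.2 kHz.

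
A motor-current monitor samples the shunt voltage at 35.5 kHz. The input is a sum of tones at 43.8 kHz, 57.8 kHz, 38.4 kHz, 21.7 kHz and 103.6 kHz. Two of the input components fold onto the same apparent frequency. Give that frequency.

2.9 kHz

fs/2 = 17.75 kHz.
43.8 kHz mod fs = 8.3 kHz.
8.3 kHz ≤ fs/2 = 17.75 kHz, appears at 8.3 kHz.
57.8 kHz mod fs = 22.3 kHz.
22.3 kHz > fs/2 = 17.75 kHz, folds to fs − 22.3 kHz = 13.2 kHz.
38.4 kHz mod fs = 2.9 kHz.
2.9 kHz ≤ fs/2 = 17.75 kHz, appears at 2.9 kHz.
21.7 kHz > fs/2 = 17.75 kHz, folds to fs − 21.7 kHz = 13.8 kHz.
103.6 kHz mod fs = 32.6 kHz.
32.6 kHz > fs/2 = 17.75 kHz, folds to fs − 32.6 kHz = 2.9 kHz.
38.4 kHz and 103.6 kHz both map to 2.9 kHz.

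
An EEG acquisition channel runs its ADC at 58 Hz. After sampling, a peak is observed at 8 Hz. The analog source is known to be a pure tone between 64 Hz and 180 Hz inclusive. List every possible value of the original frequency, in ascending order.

66 Hz, 108 Hz, 124 Hz, 166 Hz

Frequencies that alias to 8 Hz are k·fs ± 8 Hz for integer k ≥ 0.
k=0: 8 Hz.
k=1: 50 Hz, 66 Hz.
k=2: 108 Hz, 124 Hz.
k=3: 166 Hz, 182 Hz.
k=4: 224 Hz, 240 Hz.
Within [64 Hz, 180 Hz]: 66 Hz, 108 Hz, 124 Hz, 166 Hz.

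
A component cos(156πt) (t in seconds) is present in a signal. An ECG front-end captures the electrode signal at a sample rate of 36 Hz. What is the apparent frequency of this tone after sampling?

6 Hz

ω = 156π rad/s → f = ω/(2π) = 78 Hz.
78 Hz mod fs = 6 Hz.
6 Hz ≤ fs/2 = 18 Hz, appears at 6 Hz.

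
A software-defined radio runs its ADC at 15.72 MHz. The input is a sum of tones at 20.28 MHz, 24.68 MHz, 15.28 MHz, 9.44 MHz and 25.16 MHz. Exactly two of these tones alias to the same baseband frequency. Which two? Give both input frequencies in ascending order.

9.44 MHz, 25.16 MHz

fs/2 = 7.86 MHz.
20.28 MHz mod fs = 4.56 MHz.
4.56 MHz ≤ fs/2 = 7.86 MHz, appears at 4.56 MHz.
24.68 MHz mod fs = 8.96 MHz.
8.96 MHz > fs/2 = 7.86 MHz, folds to fs − 8.96 MHz = 6.76 MHz.
15.28 MHz > fs/2 = 7.86 MHz, folds to fs − 15.28 MHz = 0.44 MHz.
9.44 MHz > fs/2 = 7.86 MHz, folds to fs − 9.44 MHz = 6.28 MHz.
25.16 MHz mod fs = 9.44 MHz.
9.44 MHz > fs/2 = 7.86 MHz, folds to fs − 9.44 MHz = 6.28 MHz.
9.44 MHz and 25.16 MHz both map to 6.28 MHz.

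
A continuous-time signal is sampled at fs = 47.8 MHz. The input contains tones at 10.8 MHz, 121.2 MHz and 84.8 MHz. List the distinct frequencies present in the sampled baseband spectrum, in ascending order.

10.8 MHz, 22.2 MHz

fs/2 = 23.9 MHz.
10.8 MHz ≤ fs/2 = 23.9 MHz, passes unchanged.
121.2 MHz mod fs = 25.6 MHz.
25.6 MHz > fs/2 = 23.9 MHz, folds to fs − 25.6 MHz = 22.2 MHz.
84.8 MHz mod fs = 37 MHz.
37 MHz > fs/2 = 23.9 MHz, folds to fs − 37 MHz = 10.8 MHz.
Distinct values: {10.8 MHz, 22.2 MHz}.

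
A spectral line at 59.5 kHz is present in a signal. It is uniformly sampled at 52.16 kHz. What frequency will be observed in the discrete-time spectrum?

7.34 kHz

59.5 kHz mod fs = 7.34 kHz.
7.34 kHz ≤ fs/2 = 26.08 kHz, appears at 7.34 kHz.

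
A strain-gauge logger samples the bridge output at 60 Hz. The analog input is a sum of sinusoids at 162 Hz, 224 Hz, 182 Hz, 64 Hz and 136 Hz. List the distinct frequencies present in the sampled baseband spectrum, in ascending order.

2 Hz, 4 Hz, 16 Hz, 18 Hz

fs/2 = 30 Hz.
162 Hz mod fs = 42 Hz.
42 Hz > fs/2 = 30 Hz, folds to fs − 42 Hz = 18 Hz.
224 Hz mod fs = 44 Hz.
44 Hz > fs/2 = 30 Hz, folds to fs − 44 Hz = 16 Hz.
182 Hz mod fs = 2 Hz.
2 Hz ≤ fs/2 = 30 Hz, appears at 2 Hz.
64 Hz mod fs = 4 Hz.
4 Hz ≤ fs/2 = 30 Hz, appears at 4 Hz.
136 Hz mod fs = 16 Hz.
16 Hz ≤ fs/2 = 30 Hz, appears at 16 Hz.
Distinct values: {2 Hz, 4 Hz, 16 Hz, 18 Hz}.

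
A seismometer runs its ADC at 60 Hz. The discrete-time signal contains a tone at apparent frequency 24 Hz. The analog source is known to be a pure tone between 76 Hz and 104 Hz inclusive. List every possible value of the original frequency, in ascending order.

84 Hz, 96 Hz

Frequencies that alias to 24 Hz are k·fs ± 24 Hz for integer k ≥ 0.
k=0: 24 Hz.
k=1: 36 Hz, 84 Hz.
k=2: 96 Hz, 144 Hz.
k=3: 156 Hz, 204 Hz.
Within [76 Hz, 104 Hz]: 84 Hz, 96 Hz.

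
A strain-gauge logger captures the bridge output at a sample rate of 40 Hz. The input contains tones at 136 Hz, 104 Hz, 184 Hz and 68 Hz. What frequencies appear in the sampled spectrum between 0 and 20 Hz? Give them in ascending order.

fs/2 = 20 Hz.
136 Hz mod fs = 16 Hz.
16 Hz ≤ fs/2 = 20 Hz, appears at 16 Hz.
104 Hz mod fs = 24 Hz.
24 Hz > fs/2 = 20 Hz, folds to fs − 24 Hz = 16 Hz.
184 Hz mod fs = 24 Hz.
24 Hz > fs/2 = 20 Hz, folds to fs − 24 Hz = 16 Hz.
68 Hz mod fs = 28 Hz.
28 Hz > fs/2 = 20 Hz, folds to fs − 28 Hz = 12 Hz.
Distinct values: {12 Hz, 16 Hz}.

12 Hz, 16 Hz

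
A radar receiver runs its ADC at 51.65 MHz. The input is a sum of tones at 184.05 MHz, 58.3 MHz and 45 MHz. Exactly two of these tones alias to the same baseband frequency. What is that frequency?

fs/2 = 25.825 MHz.
184.05 MHz mod fs = 29.1 MHz.
29.1 MHz > fs/2 = 25.825 MHz, folds to fs − 29.1 MHz = 22.55 MHz.
58.3 MHz mod fs = 6.65 MHz.
6.65 MHz ≤ fs/2 = 25.825 MHz, appears at 6.65 MHz.
45 MHz > fs/2 = 25.825 MHz, folds to fs − 45 MHz = 6.65 MHz.
45 MHz and 58.3 MHz both map to 6.65 MHz.

6.65 MHz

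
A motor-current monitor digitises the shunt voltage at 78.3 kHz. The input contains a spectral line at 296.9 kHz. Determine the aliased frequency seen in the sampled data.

296.9 kHz mod fs = 62 kHz.
62 kHz > fs/2 = 39.15 kHz, folds to fs − 62 kHz = 16.3 kHz.

16.3 kHz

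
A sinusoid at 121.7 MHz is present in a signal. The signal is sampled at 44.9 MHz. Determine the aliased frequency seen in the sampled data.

13 MHz

121.7 MHz mod fs = 31.9 MHz.
31.9 MHz > fs/2 = 22.45 MHz, folds to fs − 31.9 MHz = 13 MHz.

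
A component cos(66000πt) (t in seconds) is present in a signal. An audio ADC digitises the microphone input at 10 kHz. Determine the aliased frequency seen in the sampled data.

ω = 66000π rad/s → f = ω/(2π) = 33000 Hz = 33 kHz.
33 kHz mod fs = 3 kHz.
3 kHz ≤ fs/2 = 5 kHz, appears at 3 kHz.

3 kHz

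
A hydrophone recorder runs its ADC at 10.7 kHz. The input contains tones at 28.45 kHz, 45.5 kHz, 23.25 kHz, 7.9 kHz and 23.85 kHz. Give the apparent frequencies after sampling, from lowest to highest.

1.85 kHz, 2.45 kHz, 2.7 kHz, 2.8 kHz, 3.65 kHz

fs/2 = 5.35 kHz.
28.45 kHz mod fs = 7.05 kHz.
7.05 kHz > fs/2 = 5.35 kHz, folds to fs − 7.05 kHz = 3.65 kHz.
45.5 kHz mod fs = 2.7 kHz.
2.7 kHz ≤ fs/2 = 5.35 kHz, appears at 2.7 kHz.
23.25 kHz mod fs = 1.85 kHz.
1.85 kHz ≤ fs/2 = 5.35 kHz, appears at 1.85 kHz.
7.9 kHz > fs/2 = 5.35 kHz, folds to fs − 7.9 kHz = 2.8 kHz.
23.85 kHz mod fs = 2.45 kHz.
2.45 kHz ≤ fs/2 = 5.35 kHz, appears at 2.45 kHz.
Distinct values: {1.85 kHz, 2.45 kHz, 2.7 kHz, 2.8 kHz, 3.65 kHz}.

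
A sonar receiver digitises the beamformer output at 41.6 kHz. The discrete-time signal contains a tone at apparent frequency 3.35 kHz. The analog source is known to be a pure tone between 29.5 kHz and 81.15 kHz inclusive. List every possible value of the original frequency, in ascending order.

38.25 kHz, 44.95 kHz, 79.85 kHz

Frequencies that alias to 3.35 kHz are k·fs ± 3.35 kHz for integer k ≥ 0.
k=0: 3.35 kHz.
k=1: 38.25 kHz, 44.95 kHz.
k=2: 79.85 kHz, 86.55 kHz.
k=3: 121.45 kHz, 128.15 kHz.
Within [29.5 kHz, 81.15 kHz]: 38.25 kHz, 44.95 kHz, 79.85 kHz.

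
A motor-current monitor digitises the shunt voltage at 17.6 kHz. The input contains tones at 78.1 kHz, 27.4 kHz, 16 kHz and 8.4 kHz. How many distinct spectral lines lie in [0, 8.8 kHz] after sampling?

4

fs/2 = 8.8 kHz.
78.1 kHz mod fs = 7.7 kHz.
7.7 kHz ≤ fs/2 = 8.8 kHz, appears at 7.7 kHz.
27.4 kHz mod fs = 9.8 kHz.
9.8 kHz > fs/2 = 8.8 kHz, folds to fs − 9.8 kHz = 7.8 kHz.
16 kHz > fs/2 = 8.8 kHz, folds to fs − 16 kHz = 1.6 kHz.
8.4 kHz ≤ fs/2 = 8.8 kHz, passes unchanged.
Distinct values: {1.6 kHz, 7.7 kHz, 7.8 kHz, 8.4 kHz} → 4.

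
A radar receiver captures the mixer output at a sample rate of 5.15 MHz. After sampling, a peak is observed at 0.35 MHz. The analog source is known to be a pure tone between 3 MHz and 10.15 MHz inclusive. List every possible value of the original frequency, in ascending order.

4.8 MHz, 5.5 MHz, 9.95 MHz

Frequencies that alias to 0.35 MHz are k·fs ± 0.35 MHz for integer k ≥ 0.
k=0: 0.35 MHz.
k=1: 4.8 MHz, 5.5 MHz.
k=2: 9.95 MHz, 10.65 MHz.
k=3: 15.1 MHz, 15.8 MHz.
Within [3 MHz, 10.15 MHz]: 4.8 MHz, 5.5 MHz, 9.95 MHz.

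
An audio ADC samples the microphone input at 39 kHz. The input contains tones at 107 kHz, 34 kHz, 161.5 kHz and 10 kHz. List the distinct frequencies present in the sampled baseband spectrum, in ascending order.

fs/2 = 19.5 kHz.
107 kHz mod fs = 29 kHz.
29 kHz > fs/2 = 19.5 kHz, folds to fs − 29 kHz = 10 kHz.
34 kHz > fs/2 = 19.5 kHz, folds to fs − 34 kHz = 5 kHz.
161.5 kHz mod fs = 5.5 kHz.
5.5 kHz ≤ fs/2 = 19.5 kHz, appears at 5.5 kHz.
10 kHz ≤ fs/2 = 19.5 kHz, passes unchanged.
Distinct values: {5 kHz, 5.5 kHz, 10 kHz}.

5 kHz, 5.5 kHz, 10 kHz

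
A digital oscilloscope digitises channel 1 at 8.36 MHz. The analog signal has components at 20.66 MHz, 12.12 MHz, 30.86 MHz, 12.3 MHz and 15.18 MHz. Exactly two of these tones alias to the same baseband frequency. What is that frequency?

3.94 MHz

fs/2 = 4.18 MHz.
20.66 MHz mod fs = 3.94 MHz.
3.94 MHz ≤ fs/2 = 4.18 MHz, appears at 3.94 MHz.
12.12 MHz mod fs = 3.76 MHz.
3.76 MHz ≤ fs/2 = 4.18 MHz, appears at 3.76 MHz.
30.86 MHz mod fs = 5.78 MHz.
5.78 MHz > fs/2 = 4.18 MHz, folds to fs − 5.78 MHz = 2.58 MHz.
12.3 MHz mod fs = 3.94 MHz.
3.94 MHz ≤ fs/2 = 4.18 MHz, appears at 3.94 MHz.
15.18 MHz mod fs = 6.82 MHz.
6.82 MHz > fs/2 = 4.18 MHz, folds to fs − 6.82 MHz = 1.54 MHz.
12.3 MHz and 20.66 MHz both map to 3.94 MHz.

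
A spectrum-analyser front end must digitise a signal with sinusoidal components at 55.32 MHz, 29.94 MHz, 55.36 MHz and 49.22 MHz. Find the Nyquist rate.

Highest-frequency component: 55.36 MHz.
Nyquist rate = 2 × 55.36 MHz = 110.72 MHz.

110.72 MHz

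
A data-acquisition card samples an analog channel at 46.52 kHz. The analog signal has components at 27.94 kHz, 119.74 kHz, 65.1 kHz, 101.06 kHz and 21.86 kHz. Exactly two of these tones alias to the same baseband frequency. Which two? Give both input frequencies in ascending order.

27.94 kHz, 65.1 kHz

fs/2 = 23.26 kHz.
27.94 kHz > fs/2 = 23.26 kHz, folds to fs − 27.94 kHz = 18.58 kHz.
119.74 kHz mod fs = 26.7 kHz.
26.7 kHz > fs/2 = 23.26 kHz, folds to fs − 26.7 kHz = 19.82 kHz.
65.1 kHz mod fs = 18.58 kHz.
18.58 kHz ≤ fs/2 = 23.26 kHz, appears at 18.58 kHz.
101.06 kHz mod fs = 8.02 kHz.
8.02 kHz ≤ fs/2 = 23.26 kHz, appears at 8.02 kHz.
21.86 kHz ≤ fs/2 = 23.26 kHz, passes unchanged.
27.94 kHz and 65.1 kHz both map to 18.58 kHz.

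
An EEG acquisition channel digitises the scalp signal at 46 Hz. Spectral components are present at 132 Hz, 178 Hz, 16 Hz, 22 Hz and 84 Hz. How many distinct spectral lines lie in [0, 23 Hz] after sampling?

4

fs/2 = 23 Hz.
132 Hz mod fs = 40 Hz.
40 Hz > fs/2 = 23 Hz, folds to fs − 40 Hz = 6 Hz.
178 Hz mod fs = 40 Hz.
40 Hz > fs/2 = 23 Hz, folds to fs − 40 Hz = 6 Hz.
16 Hz ≤ fs/2 = 23 Hz, passes unchanged.
22 Hz ≤ fs/2 = 23 Hz, passes unchanged.
84 Hz mod fs = 38 Hz.
38 Hz > fs/2 = 23 Hz, folds to fs − 38 Hz = 8 Hz.
Distinct values: {6 Hz, 8 Hz, 16 Hz, 22 Hz} → 4.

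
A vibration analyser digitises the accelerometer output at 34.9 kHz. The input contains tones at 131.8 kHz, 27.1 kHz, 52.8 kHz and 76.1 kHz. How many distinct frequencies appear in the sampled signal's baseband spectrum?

fs/2 = 17.45 kHz.
131.8 kHz mod fs = 27.1 kHz.
27.1 kHz > fs/2 = 17.45 kHz, folds to fs − 27.1 kHz = 7.8 kHz.
27.1 kHz > fs/2 = 17.45 kHz, folds to fs − 27.1 kHz = 7.8 kHz.
52.8 kHz mod fs = 17.9 kHz.
17.9 kHz > fs/2 = 17.45 kHz, folds to fs − 17.9 kHz = 17 kHz.
76.1 kHz mod fs = 6.3 kHz.
6.3 kHz ≤ fs/2 = 17.45 kHz, appears at 6.3 kHz.
Distinct values: {6.3 kHz, 7.8 kHz, 17 kHz} → 3.

3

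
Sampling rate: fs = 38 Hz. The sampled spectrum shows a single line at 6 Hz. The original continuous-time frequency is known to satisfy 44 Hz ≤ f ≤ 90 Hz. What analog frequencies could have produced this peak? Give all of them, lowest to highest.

Frequencies that alias to 6 Hz are k·fs ± 6 Hz for integer k ≥ 0.
k=0: 6 Hz.
k=1: 32 Hz, 44 Hz.
k=2: 70 Hz, 82 Hz.
k=3: 108 Hz, 120 Hz.
Within [44 Hz, 90 Hz]: 44 Hz, 70 Hz, 82 Hz.

44 Hz, 70 Hz, 82 Hz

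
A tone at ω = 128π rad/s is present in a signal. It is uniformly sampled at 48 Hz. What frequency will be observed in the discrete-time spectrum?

ω = 128π rad/s → f = ω/(2π) = 64 Hz.
64 Hz mod fs = 16 Hz.
16 Hz ≤ fs/2 = 24 Hz, appears at 16 Hz.

16 Hz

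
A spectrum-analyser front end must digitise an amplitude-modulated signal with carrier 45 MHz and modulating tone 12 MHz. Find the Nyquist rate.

AM sidebands sit at fc ± fm = 33 MHz and 57 MHz.
Highest-frequency component: 57 MHz.
Nyquist rate = 2 × 57 MHz = 114 MHz.

114 MHz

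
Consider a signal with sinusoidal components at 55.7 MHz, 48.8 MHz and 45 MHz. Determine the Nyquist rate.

111.4 MHz

Highest-frequency component: 55.7 MHz.
Nyquist rate = 2 × 55.7 MHz = 111.4 MHz.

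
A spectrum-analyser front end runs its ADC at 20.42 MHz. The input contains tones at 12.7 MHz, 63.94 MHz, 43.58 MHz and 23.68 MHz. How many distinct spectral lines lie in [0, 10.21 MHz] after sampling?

4

fs/2 = 10.21 MHz.
12.7 MHz > fs/2 = 10.21 MHz, folds to fs − 12.7 MHz = 7.72 MHz.
63.94 MHz mod fs = 2.68 MHz.
2.68 MHz ≤ fs/2 = 10.21 MHz, appears at 2.68 MHz.
43.58 MHz mod fs = 2.74 MHz.
2.74 MHz ≤ fs/2 = 10.21 MHz, appears at 2.74 MHz.
23.68 MHz mod fs = 3.26 MHz.
3.26 MHz ≤ fs/2 = 10.21 MHz, appears at 3.26 MHz.
Distinct values: {2.68 MHz, 2.74 MHz, 3.26 MHz, 7.72 MHz} → 4.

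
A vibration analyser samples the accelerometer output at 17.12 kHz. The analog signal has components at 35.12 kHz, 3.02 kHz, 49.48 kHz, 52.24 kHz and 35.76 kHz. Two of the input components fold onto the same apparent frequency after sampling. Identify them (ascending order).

fs/2 = 8.56 kHz.
35.12 kHz mod fs = 0.88 kHz.
0.88 kHz ≤ fs/2 = 8.56 kHz, appears at 0.88 kHz.
3.02 kHz ≤ fs/2 = 8.56 kHz, passes unchanged.
49.48 kHz mod fs = 15.24 kHz.
15.24 kHz > fs/2 = 8.56 kHz, folds to fs − 15.24 kHz = 1.88 kHz.
52.24 kHz mod fs = 0.88 kHz.
0.88 kHz ≤ fs/2 = 8.56 kHz, appears at 0.88 kHz.
35.76 kHz mod fs = 1.52 kHz.
1.52 kHz ≤ fs/2 = 8.56 kHz, appears at 1.52 kHz.
35.12 kHz and 52.24 kHz both map to 0.88 kHz.

35.12 kHz, 52.24 kHz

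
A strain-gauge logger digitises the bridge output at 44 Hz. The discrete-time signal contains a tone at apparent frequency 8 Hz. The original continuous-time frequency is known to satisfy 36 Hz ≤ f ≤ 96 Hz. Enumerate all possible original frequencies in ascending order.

36 Hz, 52 Hz, 80 Hz, 96 Hz

Frequencies that alias to 8 Hz are k·fs ± 8 Hz for integer k ≥ 0.
k=0: 8 Hz.
k=1: 36 Hz, 52 Hz.
k=2: 80 Hz, 96 Hz.
k=3: 124 Hz, 140 Hz.
Within [36 Hz, 96 Hz]: 36 Hz, 52 Hz, 80 Hz, 96 Hz.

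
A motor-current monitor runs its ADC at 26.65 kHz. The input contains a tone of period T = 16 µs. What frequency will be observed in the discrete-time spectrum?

9.2 kHz

T = 16 µs → f = 1/T = 62.5 kHz.
62.5 kHz mod fs = 9.2 kHz.
9.2 kHz ≤ fs/2 = 13.325 kHz, appears at 9.2 kHz.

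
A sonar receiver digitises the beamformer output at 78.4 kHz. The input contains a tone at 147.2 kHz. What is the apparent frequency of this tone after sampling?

147.2 kHz mod fs = 68.8 kHz.
68.8 kHz > fs/2 = 39.2 kHz, folds to fs − 68.8 kHz = 9.6 kHz.

9.6 kHz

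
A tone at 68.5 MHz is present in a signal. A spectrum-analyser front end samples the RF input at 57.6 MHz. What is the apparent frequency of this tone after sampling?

10.9 MHz

68.5 MHz mod fs = 10.9 MHz.
10.9 MHz ≤ fs/2 = 28.8 MHz, appears at 10.9 MHz.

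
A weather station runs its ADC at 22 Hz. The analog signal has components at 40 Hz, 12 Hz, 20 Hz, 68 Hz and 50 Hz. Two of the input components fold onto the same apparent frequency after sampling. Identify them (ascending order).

20 Hz, 68 Hz

fs/2 = 11 Hz.
40 Hz mod fs = 18 Hz.
18 Hz > fs/2 = 11 Hz, folds to fs − 18 Hz = 4 Hz.
12 Hz > fs/2 = 11 Hz, folds to fs − 12 Hz = 10 Hz.
20 Hz > fs/2 = 11 Hz, folds to fs − 20 Hz = 2 Hz.
68 Hz mod fs = 2 Hz.
2 Hz ≤ fs/2 = 11 Hz, appears at 2 Hz.
50 Hz mod fs = 6 Hz.
6 Hz ≤ fs/2 = 11 Hz, appears at 6 Hz.
20 Hz and 68 Hz both map to 2 Hz.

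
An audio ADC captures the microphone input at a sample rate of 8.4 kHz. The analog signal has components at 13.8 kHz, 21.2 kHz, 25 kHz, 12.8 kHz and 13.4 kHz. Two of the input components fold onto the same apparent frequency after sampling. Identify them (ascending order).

fs/2 = 4.2 kHz.
13.8 kHz mod fs = 5.4 kHz.
5.4 kHz > fs/2 = 4.2 kHz, folds to fs − 5.4 kHz = 3 kHz.
21.2 kHz mod fs = 4.4 kHz.
4.4 kHz > fs/2 = 4.2 kHz, folds to fs − 4.4 kHz = 4 kHz.
25 kHz mod fs = 8.2 kHz.
8.2 kHz > fs/2 = 4.2 kHz, folds to fs − 8.2 kHz = 0.2 kHz.
12.8 kHz mod fs = 4.4 kHz.
4.4 kHz > fs/2 = 4.2 kHz, folds to fs − 4.4 kHz = 4 kHz.
13.4 kHz mod fs = 5 kHz.
5 kHz > fs/2 = 4.2 kHz, folds to fs − 5 kHz = 3.4 kHz.
12.8 kHz and 21.2 kHz both map to 4 kHz.

12.8 kHz, 21.2 kHz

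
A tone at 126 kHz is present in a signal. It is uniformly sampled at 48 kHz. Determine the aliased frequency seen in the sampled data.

126 kHz mod fs = 30 kHz.
30 kHz > fs/2 = 24 kHz, folds to fs − 30 kHz = 18 kHz.

18 kHz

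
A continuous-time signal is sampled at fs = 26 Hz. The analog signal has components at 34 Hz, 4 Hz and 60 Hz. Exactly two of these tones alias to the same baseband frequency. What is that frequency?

8 Hz

fs/2 = 13 Hz.
34 Hz mod fs = 8 Hz.
8 Hz ≤ fs/2 = 13 Hz, appears at 8 Hz.
4 Hz ≤ fs/2 = 13 Hz, passes unchanged.
60 Hz mod fs = 8 Hz.
8 Hz ≤ fs/2 = 13 Hz, appears at 8 Hz.
34 Hz and 60 Hz both map to 8 Hz.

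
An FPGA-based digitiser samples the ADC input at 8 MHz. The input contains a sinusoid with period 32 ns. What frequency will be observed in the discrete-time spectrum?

0.75 MHz

T = 32 ns → f = 1/T = 31.25 MHz.
31.25 MHz mod fs = 7.25 MHz.
7.25 MHz > fs/2 = 4 MHz, folds to fs − 7.25 MHz = 0.75 MHz.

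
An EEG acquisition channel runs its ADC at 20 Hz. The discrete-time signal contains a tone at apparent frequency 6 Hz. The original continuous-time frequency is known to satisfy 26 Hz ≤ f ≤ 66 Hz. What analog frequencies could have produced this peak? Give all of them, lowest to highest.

Frequencies that alias to 6 Hz are k·fs ± 6 Hz for integer k ≥ 0.
k=0: 6 Hz.
k=1: 14 Hz, 26 Hz.
k=2: 34 Hz, 46 Hz.
k=3: 54 Hz, 66 Hz.
k=4: 74 Hz, 86 Hz.
Within [26 Hz, 66 Hz]: 26 Hz, 34 Hz, 46 Hz, 54 Hz, 66 Hz.

26 Hz, 34 Hz, 46 Hz, 54 Hz, 66 Hz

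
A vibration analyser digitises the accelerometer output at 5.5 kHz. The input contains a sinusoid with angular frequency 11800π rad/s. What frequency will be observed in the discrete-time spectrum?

0.4 kHz

ω = 11800π rad/s → f = ω/(2π) = 5900 Hz = 5.9 kHz.
5.9 kHz mod fs = 0.4 kHz.
0.4 kHz ≤ fs/2 = 2.75 kHz, appears at 0.4 kHz.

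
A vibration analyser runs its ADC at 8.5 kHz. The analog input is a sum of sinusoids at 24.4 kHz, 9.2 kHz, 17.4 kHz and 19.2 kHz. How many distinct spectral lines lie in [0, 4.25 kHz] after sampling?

fs/2 = 4.25 kHz.
24.4 kHz mod fs = 7.4 kHz.
7.4 kHz > fs/2 = 4.25 kHz, folds to fs − 7.4 kHz = 1.1 kHz.
9.2 kHz mod fs = 0.7 kHz.
0.7 kHz ≤ fs/2 = 4.25 kHz, appears at 0.7 kHz.
17.4 kHz mod fs = 0.4 kHz.
0.4 kHz ≤ fs/2 = 4.25 kHz, appears at 0.4 kHz.
19.2 kHz mod fs = 2.2 kHz.
2.2 kHz ≤ fs/2 = 4.25 kHz, appears at 2.2 kHz.
Distinct values: {0.4 kHz, 0.7 kHz, 1.1 kHz, 2.2 kHz} → 4.

4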